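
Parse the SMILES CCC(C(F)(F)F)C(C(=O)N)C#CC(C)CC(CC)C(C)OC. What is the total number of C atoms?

17

Count every carbon token in the SMILES (each C, including those in ring-closure positions and inside branches).
Carbon count: 17.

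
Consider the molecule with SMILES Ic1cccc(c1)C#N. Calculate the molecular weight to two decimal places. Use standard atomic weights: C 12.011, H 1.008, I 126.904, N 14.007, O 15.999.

229.02 g/mol

First, the molecular formula is C7H4IN (counting implicit H from valence).
  C: 7 × 12.011 = 84.077
  H: 4 × 1.008 = 4.032
  I: 1 × 126.904 = 126.904
  N: 1 × 14.007 = 14.007
Sum: 7×12.011 + 4×1.008 + 1×126.904 + 1×14.007 = 229.020 → 229.02 g/mol.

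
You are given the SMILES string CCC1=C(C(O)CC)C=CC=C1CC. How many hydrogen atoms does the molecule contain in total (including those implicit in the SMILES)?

Walk through each heavy atom and fill implicit hydrogens from standard valence (C 4, N 3, O 2, S 2, halogen 1):
  atom 1: C, bond orders sum to 1 (valence 4) → 3 H
  atom 2: C, bond orders sum to 2 (valence 4) → 2 H
  atom 3: C, bond orders sum to 4 (valence 4) → 0 H
  atom 4: C, bond orders sum to 4 (valence 4) → 0 H
  atom 5: C, bond orders sum to 3 (valence 4) → 1 H
  atom 6: O, bond orders sum to 1 (valence 2) → 1 H
  atom 7: C, bond orders sum to 2 (valence 4) → 2 H
  atom 8: C, bond orders sum to 1 (valence 4) → 3 H
  atom 9: C, bond orders sum to 3 (valence 4) → 1 H
  atom 10: C, bond orders sum to 3 (valence 4) → 1 H
  atom 11: C, bond orders sum to 3 (valence 4) → 1 H
  atom 12: C, bond orders sum to 4 (valence 4) → 0 H
  atom 13: C, bond orders sum to 2 (valence 4) → 2 H
  atom 14: C, bond orders sum to 1 (valence 4) → 3 H
Total hydrogens: 20.

20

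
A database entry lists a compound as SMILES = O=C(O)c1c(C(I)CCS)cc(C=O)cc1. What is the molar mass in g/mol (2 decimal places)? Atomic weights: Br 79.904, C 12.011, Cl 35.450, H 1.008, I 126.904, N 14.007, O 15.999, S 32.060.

350.17 g/mol

First, the molecular formula is C11H11IO3S (counting implicit H from valence).
  C: 11 × 12.011 = 132.121
  H: 11 × 1.008 = 11.088
  I: 1 × 126.904 = 126.904
  O: 3 × 15.999 = 47.997
  S: 1 × 32.060 = 32.060
Sum: 11×12.011 + 11×1.008 + 1×126.904 + 3×15.999 + 1×32.060 = 350.170 → 350.17 g/mol.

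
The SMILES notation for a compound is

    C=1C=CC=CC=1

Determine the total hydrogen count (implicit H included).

Walk through each heavy atom and fill implicit hydrogens from standard valence (C 4, N 3, O 2, S 2, halogen 1):
  atom 1: C, bond orders sum to 3 (valence 4) → 1 H
  atom 2: C, bond orders sum to 3 (valence 4) → 1 H
  atom 3: C, bond orders sum to 3 (valence 4) → 1 H
  atom 4: C, bond orders sum to 3 (valence 4) → 1 H
  atom 5: C, bond orders sum to 3 (valence 4) → 1 H
  atom 6: C, bond orders sum to 3 (valence 4) → 1 H
Total hydrogens: 6.

6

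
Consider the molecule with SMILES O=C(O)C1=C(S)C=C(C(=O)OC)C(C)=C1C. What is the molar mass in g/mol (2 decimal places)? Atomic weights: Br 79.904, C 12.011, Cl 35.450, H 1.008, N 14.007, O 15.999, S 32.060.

First, the molecular formula is C11H12O4S (counting implicit H from valence).
  C: 11 × 12.011 = 132.121
  H: 12 × 1.008 = 12.096
  O: 4 × 15.999 = 63.996
  S: 1 × 32.060 = 32.060
Sum: 11×12.011 + 12×1.008 + 4×15.999 + 1×32.060 = 240.273 → 240.27 g/mol.

240.27 g/mol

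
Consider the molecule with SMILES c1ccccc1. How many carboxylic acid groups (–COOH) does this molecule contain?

Scan the SMILES for the carboxylic acid motif — none present.

0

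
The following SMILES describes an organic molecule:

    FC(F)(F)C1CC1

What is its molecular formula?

Walk through each heavy atom and fill implicit hydrogens from standard valence (C 4, N 3, O 2, S 2, halogen 1):
  atom 1: F (halogen, monovalent) → 0 H
  atom 2: C, bond orders sum to 4 (valence 4) → 0 H
  atom 3: F (halogen, monovalent) → 0 H
  atom 4: F (halogen, monovalent) → 0 H
  atom 5: C, bond orders sum to 3 (valence 4) → 1 H
  atom 6: C, bond orders sum to 2 (valence 4) → 2 H
  atom 7: C, bond orders sum to 2 (valence 4) → 2 H
Totals → C:4, H:5, F:3.
In Hill order: C4H5F3.

C4H5F3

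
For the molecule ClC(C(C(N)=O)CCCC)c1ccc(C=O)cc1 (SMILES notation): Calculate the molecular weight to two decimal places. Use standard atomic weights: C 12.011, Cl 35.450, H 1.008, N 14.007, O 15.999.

First, the molecular formula is C14H18ClNO2 (counting implicit H from valence).
  C: 14 × 12.011 = 168.154
  Cl: 1 × 35.450 = 35.450
  H: 18 × 1.008 = 18.144
  N: 1 × 14.007 = 14.007
  O: 2 × 15.999 = 31.998
Sum: 14×12.011 + 1×35.450 + 18×1.008 + 1×14.007 + 2×15.999 = 267.753 → 267.75 g/mol.

267.75 g/mol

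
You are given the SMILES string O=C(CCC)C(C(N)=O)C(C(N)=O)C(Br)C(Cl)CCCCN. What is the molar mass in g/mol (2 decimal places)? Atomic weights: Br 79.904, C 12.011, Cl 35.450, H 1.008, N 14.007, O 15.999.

First, the molecular formula is C14H25BrClN3O3 (counting implicit H from valence).
  Br: 1 × 79.904 = 79.904
  C: 14 × 12.011 = 168.154
  Cl: 1 × 35.450 = 35.450
  H: 25 × 1.008 = 25.200
  N: 3 × 14.007 = 42.021
  O: 3 × 15.999 = 47.997
Sum: 1×79.904 + 14×12.011 + 1×35.450 + 25×1.008 + 3×14.007 + 3×15.999 = 398.726 → 398.73 g/mol.

398.73 g/mol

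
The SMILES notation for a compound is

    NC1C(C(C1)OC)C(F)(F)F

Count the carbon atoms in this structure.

Count every carbon token in the SMILES (each C, including those in ring-closure positions and inside branches).
Carbon count: 6.

6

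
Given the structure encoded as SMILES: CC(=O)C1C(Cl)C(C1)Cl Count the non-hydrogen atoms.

Every atom symbol written in the SMILES (organic subset) is one heavy atom; implicit H are not written.
Heavy atoms by element → C:6, Cl:2, O:1.
Total: 9.

9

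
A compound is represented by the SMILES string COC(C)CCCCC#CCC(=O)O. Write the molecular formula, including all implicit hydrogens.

C11H18O3

Walk through each heavy atom and fill implicit hydrogens from standard valence (C 4, N 3, O 2, S 2, halogen 1):
  atom 1: C, bond orders sum to 1 (valence 4) → 3 H
  atom 2: O, bond orders sum to 2 (valence 2) → 0 H
  atom 3: C, bond orders sum to 3 (valence 4) → 1 H
  atom 4: C, bond orders sum to 1 (valence 4) → 3 H
  atom 5: C, bond orders sum to 2 (valence 4) → 2 H
  atom 6: C, bond orders sum to 2 (valence 4) → 2 H
  atom 7: C, bond orders sum to 2 (valence 4) → 2 H
  atom 8: C, bond orders sum to 2 (valence 4) → 2 H
  atom 9: C, bond orders sum to 4 (valence 4) → 0 H
  atom 10: C, bond orders sum to 4 (valence 4) → 0 H
  atom 11: C, bond orders sum to 2 (valence 4) → 2 H
  atom 12: C, bond orders sum to 4 (valence 4) → 0 H
  atom 13: O, bond orders sum to 2 (valence 2) → 0 H
  atom 14: O, bond orders sum to 1 (valence 2) → 1 H
Totals → C:11, H:18, O:3.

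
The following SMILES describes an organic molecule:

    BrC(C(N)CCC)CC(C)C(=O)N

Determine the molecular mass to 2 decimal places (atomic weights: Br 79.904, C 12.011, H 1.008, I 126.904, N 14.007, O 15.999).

First, the molecular formula is C9H19BrN2O (counting implicit H from valence).
  Br: 1 × 79.904 = 79.904
  C: 9 × 12.011 = 108.099
  H: 19 × 1.008 = 19.152
  N: 2 × 14.007 = 28.014
  O: 1 × 15.999 = 15.999
Sum: 1×79.904 + 9×12.011 + 19×1.008 + 2×14.007 + 1×15.999 = 251.168 → 251.17 g/mol.

251.17 g/mol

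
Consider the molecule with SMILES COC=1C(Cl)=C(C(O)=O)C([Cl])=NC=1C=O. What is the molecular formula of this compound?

C8H5Cl2NO4

Walk through each heavy atom and fill implicit hydrogens from standard valence (C 4, N 3, O 2, S 2, halogen 1):
  atom 1: C, bond orders sum to 1 (valence 4) → 3 H
  atom 2: O, bond orders sum to 2 (valence 2) → 0 H
  atom 3: C, bond orders sum to 4 (valence 4) → 0 H
  atom 4: C, bond orders sum to 4 (valence 4) → 0 H
  atom 5: Cl (halogen, monovalent) → 0 H
  atom 6: C, bond orders sum to 4 (valence 4) → 0 H
  atom 7: C, bond orders sum to 4 (valence 4) → 0 H
  atom 8: O, bond orders sum to 1 (valence 2) → 1 H
  atom 9: O, bond orders sum to 2 (valence 2) → 0 H
  atom 10: C, bond orders sum to 4 (valence 4) → 0 H
  atom 11: Cl with explicit H count 0
  atom 12: N, bond orders sum to 3 (valence 3) → 0 H
  atom 13: C, bond orders sum to 4 (valence 4) → 0 H
  atom 14: C, bond orders sum to 3 (valence 4) → 1 H
  atom 15: O, bond orders sum to 2 (valence 2) → 0 H
Totals → C:8, H:5, Cl:2, N:1, O:4.
In Hill order: C8H5Cl2NO4.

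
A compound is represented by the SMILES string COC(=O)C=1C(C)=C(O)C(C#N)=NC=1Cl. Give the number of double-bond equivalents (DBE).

7

Degree of unsaturation = (number of rings) + (number of π bonds).
Ring closures in the SMILES: 1.
π bonds: 4 double bonds (each 1 DoU), 1 triple bond (each 2 DoU) → 6 DoU from unsaturation.
Total DoU = 1 + 6 = 7.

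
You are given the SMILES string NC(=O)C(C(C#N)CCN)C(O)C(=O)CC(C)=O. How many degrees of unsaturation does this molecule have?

Degree of unsaturation = (number of rings) + (number of π bonds).
Ring closures in the SMILES: 0.
π bonds: 3 double bonds (each 1 DoU), 1 triple bond (each 2 DoU) → 5 DoU from unsaturation.
Total DoU = 0 + 5 = 5.

5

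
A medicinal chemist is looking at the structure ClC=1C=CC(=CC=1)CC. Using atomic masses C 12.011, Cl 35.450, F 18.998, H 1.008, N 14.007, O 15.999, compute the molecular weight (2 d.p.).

140.61 g/mol

First, the molecular formula is C8H9Cl (counting implicit H from valence).
  C: 8 × 12.011 = 96.088
  Cl: 1 × 35.450 = 35.450
  H: 9 × 1.008 = 9.072
Sum: 8×12.011 + 1×35.450 + 9×1.008 = 140.610 → 140.61 g/mol.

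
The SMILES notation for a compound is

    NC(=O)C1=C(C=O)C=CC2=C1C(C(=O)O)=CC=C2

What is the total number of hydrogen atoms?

9

Walk through each heavy atom and fill implicit hydrogens from standard valence (C 4, N 3, O 2, S 2, halogen 1):
  atom 1: N, bond orders sum to 1 (valence 3) → 2 H
  atom 2: C, bond orders sum to 4 (valence 4) → 0 H
  atom 3: O, bond orders sum to 2 (valence 2) → 0 H
  atom 4: C, bond orders sum to 4 (valence 4) → 0 H
  atom 5: C, bond orders sum to 4 (valence 4) → 0 H
  atom 6: C, bond orders sum to 3 (valence 4) → 1 H
  atom 7: O, bond orders sum to 2 (valence 2) → 0 H
  atom 8: C, bond orders sum to 3 (valence 4) → 1 H
  atom 9: C, bond orders sum to 3 (valence 4) → 1 H
  atom 10: C, bond orders sum to 4 (valence 4) → 0 H
  atom 11: C, bond orders sum to 4 (valence 4) → 0 H
  atom 12: C, bond orders sum to 4 (valence 4) → 0 H
  atom 13: C, bond orders sum to 4 (valence 4) → 0 H
  atom 14: O, bond orders sum to 2 (valence 2) → 0 H
  atom 15: O, bond orders sum to 1 (valence 2) → 1 H
  atom 16: C, bond orders sum to 3 (valence 4) → 1 H
  atom 17: C, bond orders sum to 3 (valence 4) → 1 H
  atom 18: C, bond orders sum to 3 (valence 4) → 1 H
Total hydrogens: 9.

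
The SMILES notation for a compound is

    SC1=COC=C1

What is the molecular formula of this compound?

Walk through each heavy atom and fill implicit hydrogens from standard valence (C 4, N 3, O 2, S 2, halogen 1):
  atom 1: S, bond orders sum to 1 (valence 2) → 1 H
  atom 2: C, bond orders sum to 4 (valence 4) → 0 H
  atom 3: C, bond orders sum to 3 (valence 4) → 1 H
  atom 4: O, bond orders sum to 2 (valence 2) → 0 H
  atom 5: C, bond orders sum to 3 (valence 4) → 1 H
  atom 6: C, bond orders sum to 3 (valence 4) → 1 H
Totals → C:4, H:4, O:1, S:1.

C4H4OS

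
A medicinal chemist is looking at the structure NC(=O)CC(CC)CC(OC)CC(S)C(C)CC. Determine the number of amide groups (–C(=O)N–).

The amide motif appears at heavy-atom position 2 in the SMILES.
Other groups present: 1 ether, 1 thiol.
Amide count: 1.

1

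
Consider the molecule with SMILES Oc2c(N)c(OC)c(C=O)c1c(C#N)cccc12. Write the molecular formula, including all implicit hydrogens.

Walk through each heavy atom and fill implicit hydrogens from standard valence (C 4, N 3, O 2, S 2, halogen 1); for lowercase aromatic atoms, an aromatic c carries 1 H when it has two neighbours and 0 H with three, and aromatic n carries 0 H:
  atom 1: O, bond orders sum to 1 (valence 2) → 1 H
  atom 2: aromatic c, 3 neighbours → 0 H
  atom 3: aromatic c, 3 neighbours → 0 H
  atom 4: N, bond orders sum to 1 (valence 3) → 2 H
  atom 5: aromatic c, 3 neighbours → 0 H
  atom 6: O, bond orders sum to 2 (valence 2) → 0 H
  atom 7: C, bond orders sum to 1 (valence 4) → 3 H
  atom 8: aromatic c, 3 neighbours → 0 H
  atom 9: C, bond orders sum to 3 (valence 4) → 1 H
  atom 10: O, bond orders sum to 2 (valence 2) → 0 H
  atom 11: aromatic c, 3 neighbours → 0 H
  atom 12: aromatic c, 3 neighbours → 0 H
  atom 13: C, bond orders sum to 4 (valence 4) → 0 H
  atom 14: N, bond orders sum to 3 (valence 3) → 0 H
  atom 15: aromatic c, 2 neighbours → 1 H
  atom 16: aromatic c, 2 neighbours → 1 H
  atom 17: aromatic c, 2 neighbours → 1 H
  atom 18: aromatic c, 3 neighbours → 0 H
Totals → C:13, H:10, N:2, O:3.
In Hill order: C13H10N2O3.

C13H10N2O3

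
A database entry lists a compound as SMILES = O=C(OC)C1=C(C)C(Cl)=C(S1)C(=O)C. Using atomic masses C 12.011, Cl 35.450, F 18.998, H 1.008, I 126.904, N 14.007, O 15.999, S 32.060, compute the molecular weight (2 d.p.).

232.68 g/mol

First, the molecular formula is C9H9ClO3S (counting implicit H from valence).
  C: 9 × 12.011 = 108.099
  Cl: 1 × 35.450 = 35.450
  H: 9 × 1.008 = 9.072
  O: 3 × 15.999 = 47.997
  S: 1 × 32.060 = 32.060
Sum: 9×12.011 + 1×35.450 + 9×1.008 + 3×15.999 + 1×32.060 = 232.678 → 232.68 g/mol.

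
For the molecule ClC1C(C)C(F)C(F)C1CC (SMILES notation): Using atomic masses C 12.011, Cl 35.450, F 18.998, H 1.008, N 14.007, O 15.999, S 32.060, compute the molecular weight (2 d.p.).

First, the molecular formula is C8H13ClF2 (counting implicit H from valence).
  C: 8 × 12.011 = 96.088
  Cl: 1 × 35.450 = 35.450
  F: 2 × 18.998 = 37.996
  H: 13 × 1.008 = 13.104
Sum: 8×12.011 + 1×35.450 + 2×18.998 + 13×1.008 = 182.638 → 182.64 g/mol.

182.64 g/mol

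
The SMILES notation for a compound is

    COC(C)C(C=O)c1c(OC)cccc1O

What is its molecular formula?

C12H16O4

Walk through each heavy atom and fill implicit hydrogens from standard valence (C 4, N 3, O 2, S 2, halogen 1); for lowercase aromatic atoms, an aromatic c carries 1 H when it has two neighbours and 0 H with three, and aromatic n carries 0 H:
  atom 1: C, bond orders sum to 1 (valence 4) → 3 H
  atom 2: O, bond orders sum to 2 (valence 2) → 0 H
  atom 3: C, bond orders sum to 3 (valence 4) → 1 H
  atom 4: C, bond orders sum to 1 (valence 4) → 3 H
  atom 5: C, bond orders sum to 3 (valence 4) → 1 H
  atom 6: C, bond orders sum to 3 (valence 4) → 1 H
  atom 7: O, bond orders sum to 2 (valence 2) → 0 H
  atom 8: aromatic c, 3 neighbours → 0 H
  atom 9: aromatic c, 3 neighbours → 0 H
  atom 10: O, bond orders sum to 2 (valence 2) → 0 H
  atom 11: C, bond orders sum to 1 (valence 4) → 3 H
  atom 12: aromatic c, 2 neighbours → 1 H
  atom 13: aromatic c, 2 neighbours → 1 H
  atom 14: aromatic c, 2 neighbours → 1 H
  atom 15: aromatic c, 3 neighbours → 0 H
  atom 16: O, bond orders sum to 1 (valence 2) → 1 H
Totals → C:12, H:16, O:4.
In Hill order: C12H16O4.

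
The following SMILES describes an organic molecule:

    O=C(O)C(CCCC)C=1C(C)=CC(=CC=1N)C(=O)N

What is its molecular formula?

C14H20N2O3

Walk through each heavy atom and fill implicit hydrogens from standard valence (C 4, N 3, O 2, S 2, halogen 1):
  atom 1: O, bond orders sum to 2 (valence 2) → 0 H
  atom 2: C, bond orders sum to 4 (valence 4) → 0 H
  atom 3: O, bond orders sum to 1 (valence 2) → 1 H
  atom 4: C, bond orders sum to 3 (valence 4) → 1 H
  atom 5: C, bond orders sum to 2 (valence 4) → 2 H
  atom 6: C, bond orders sum to 2 (valence 4) → 2 H
  atom 7: C, bond orders sum to 2 (valence 4) → 2 H
  atom 8: C, bond orders sum to 1 (valence 4) → 3 H
  atom 9: C, bond orders sum to 4 (valence 4) → 0 H
  atom 10: C, bond orders sum to 4 (valence 4) → 0 H
  atom 11: C, bond orders sum to 1 (valence 4) → 3 H
  atom 12: C, bond orders sum to 3 (valence 4) → 1 H
  atom 13: C, bond orders sum to 4 (valence 4) → 0 H
  atom 14: C, bond orders sum to 3 (valence 4) → 1 H
  atom 15: C, bond orders sum to 4 (valence 4) → 0 H
  atom 16: N, bond orders sum to 1 (valence 3) → 2 H
  atom 17: C, bond orders sum to 4 (valence 4) → 0 H
  atom 18: O, bond orders sum to 2 (valence 2) → 0 H
  atom 19: N, bond orders sum to 1 (valence 3) → 2 H
Totals → C:14, H:20, N:2, O:3.
In Hill order: C14H20N2O3.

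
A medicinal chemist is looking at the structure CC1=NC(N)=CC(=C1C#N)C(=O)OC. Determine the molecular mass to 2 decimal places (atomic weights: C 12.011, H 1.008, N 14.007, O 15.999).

191.19 g/mol

First, the molecular formula is C9H9N3O2 (counting implicit H from valence).
  C: 9 × 12.011 = 108.099
  H: 9 × 1.008 = 9.072
  N: 3 × 14.007 = 42.021
  O: 2 × 15.999 = 31.998
Sum: 9×12.011 + 9×1.008 + 3×14.007 + 2×15.999 = 191.190 → 191.19 g/mol.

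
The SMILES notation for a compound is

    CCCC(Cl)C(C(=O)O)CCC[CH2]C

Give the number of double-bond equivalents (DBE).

Degree of unsaturation = (number of rings) + (number of π bonds).
Ring closures in the SMILES: 0.
π bonds: 1 double bond (each 1 DoU) → 1 DoU from unsaturation.
Total DoU = 0 + 1 = 1.

1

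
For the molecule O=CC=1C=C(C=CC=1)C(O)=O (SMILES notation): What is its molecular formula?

C8H6O3

Walk through each heavy atom and fill implicit hydrogens from standard valence (C 4, N 3, O 2, S 2, halogen 1):
  atom 1: O, bond orders sum to 2 (valence 2) → 0 H
  atom 2: C, bond orders sum to 3 (valence 4) → 1 H
  atom 3: C, bond orders sum to 4 (valence 4) → 0 H
  atom 4: C, bond orders sum to 3 (valence 4) → 1 H
  atom 5: C, bond orders sum to 4 (valence 4) → 0 H
  atom 6: C, bond orders sum to 3 (valence 4) → 1 H
  atom 7: C, bond orders sum to 3 (valence 4) → 1 H
  atom 8: C, bond orders sum to 3 (valence 4) → 1 H
  atom 9: C, bond orders sum to 4 (valence 4) → 0 H
  atom 10: O, bond orders sum to 1 (valence 2) → 1 H
  atom 11: O, bond orders sum to 2 (valence 2) → 0 H
Totals → C:8, H:6, O:3.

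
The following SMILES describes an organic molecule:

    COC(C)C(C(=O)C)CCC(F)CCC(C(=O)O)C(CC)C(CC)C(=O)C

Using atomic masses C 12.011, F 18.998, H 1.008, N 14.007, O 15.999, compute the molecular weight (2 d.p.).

First, the molecular formula is C21H37FO5 (counting implicit H from valence).
  C: 21 × 12.011 = 252.231
  F: 1 × 18.998 = 18.998
  H: 37 × 1.008 = 37.296
  O: 5 × 15.999 = 79.995
Sum: 21×12.011 + 1×18.998 + 37×1.008 + 5×15.999 = 388.520 → 388.52 g/mol.

388.52 g/mol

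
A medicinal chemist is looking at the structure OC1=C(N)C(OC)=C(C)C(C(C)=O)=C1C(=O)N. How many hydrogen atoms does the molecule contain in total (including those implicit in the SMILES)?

14

Walk through each heavy atom and fill implicit hydrogens from standard valence (C 4, N 3, O 2, S 2, halogen 1):
  atom 1: O, bond orders sum to 1 (valence 2) → 1 H
  atom 2: C, bond orders sum to 4 (valence 4) → 0 H
  atom 3: C, bond orders sum to 4 (valence 4) → 0 H
  atom 4: N, bond orders sum to 1 (valence 3) → 2 H
  atom 5: C, bond orders sum to 4 (valence 4) → 0 H
  atom 6: O, bond orders sum to 2 (valence 2) → 0 H
  atom 7: C, bond orders sum to 1 (valence 4) → 3 H
  atom 8: C, bond orders sum to 4 (valence 4) → 0 H
  atom 9: C, bond orders sum to 1 (valence 4) → 3 H
  atom 10: C, bond orders sum to 4 (valence 4) → 0 H
  atom 11: C, bond orders sum to 4 (valence 4) → 0 H
  atom 12: C, bond orders sum to 1 (valence 4) → 3 H
  atom 13: O, bond orders sum to 2 (valence 2) → 0 H
  atom 14: C, bond orders sum to 4 (valence 4) → 0 H
  atom 15: C, bond orders sum to 4 (valence 4) → 0 H
  atom 16: O, bond orders sum to 2 (valence 2) → 0 H
  atom 17: N, bond orders sum to 1 (valence 3) → 2 H
Total hydrogens: 14.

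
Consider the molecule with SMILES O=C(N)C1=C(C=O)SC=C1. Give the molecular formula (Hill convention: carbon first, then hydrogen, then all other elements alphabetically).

C6H5NO2S

Walk through each heavy atom and fill implicit hydrogens from standard valence (C 4, N 3, O 2, S 2, halogen 1):
  atom 1: O, bond orders sum to 2 (valence 2) → 0 H
  atom 2: C, bond orders sum to 4 (valence 4) → 0 H
  atom 3: N, bond orders sum to 1 (valence 3) → 2 H
  atom 4: C, bond orders sum to 4 (valence 4) → 0 H
  atom 5: C, bond orders sum to 4 (valence 4) → 0 H
  atom 6: C, bond orders sum to 3 (valence 4) → 1 H
  atom 7: O, bond orders sum to 2 (valence 2) → 0 H
  atom 8: S, bond orders sum to 2 (valence 2) → 0 H
  atom 9: C, bond orders sum to 3 (valence 4) → 1 H
  atom 10: C, bond orders sum to 3 (valence 4) → 1 H
Totals → C:6, H:5, N:1, O:2, S:1.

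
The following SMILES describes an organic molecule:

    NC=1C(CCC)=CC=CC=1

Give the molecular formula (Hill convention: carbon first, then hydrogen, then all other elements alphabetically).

C9H13N

Walk through each heavy atom and fill implicit hydrogens from standard valence (C 4, N 3, O 2, S 2, halogen 1):
  atom 1: N, bond orders sum to 1 (valence 3) → 2 H
  atom 2: C, bond orders sum to 4 (valence 4) → 0 H
  atom 3: C, bond orders sum to 4 (valence 4) → 0 H
  atom 4: C, bond orders sum to 2 (valence 4) → 2 H
  atom 5: C, bond orders sum to 2 (valence 4) → 2 H
  atom 6: C, bond orders sum to 1 (valence 4) → 3 H
  atom 7: C, bond orders sum to 3 (valence 4) → 1 H
  atom 8: C, bond orders sum to 3 (valence 4) → 1 H
  atom 9: C, bond orders sum to 3 (valence 4) → 1 H
  atom 10: C, bond orders sum to 3 (valence 4) → 1 H
Totals → C:9, H:13, N:1.
In Hill order: C9H13N.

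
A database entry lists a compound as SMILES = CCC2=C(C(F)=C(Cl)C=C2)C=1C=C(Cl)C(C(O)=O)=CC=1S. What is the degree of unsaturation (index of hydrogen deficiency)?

9

Degree of unsaturation = (number of rings) + (number of π bonds).
Ring closures in the SMILES: 2.
π bonds: 7 double bonds (each 1 DoU) → 7 DoU from unsaturation.
Total DoU = 2 + 7 = 9.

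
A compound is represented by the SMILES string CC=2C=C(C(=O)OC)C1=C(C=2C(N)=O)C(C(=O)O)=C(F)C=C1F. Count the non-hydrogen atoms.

23

Every atom symbol written in the SMILES (organic subset) is one heavy atom; implicit H are not written.
Heavy atoms by element → C:15, F:2, N:1, O:5.
Total: 23.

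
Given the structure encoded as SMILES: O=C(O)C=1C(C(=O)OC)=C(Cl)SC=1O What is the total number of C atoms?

Count every carbon token in the SMILES (each C, including those in ring-closure positions and inside branches).
Carbon count: 7.

7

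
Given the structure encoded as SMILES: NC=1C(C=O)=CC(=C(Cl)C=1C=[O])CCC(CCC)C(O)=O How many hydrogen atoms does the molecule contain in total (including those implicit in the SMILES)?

Walk through each heavy atom and fill implicit hydrogens from standard valence (C 4, N 3, O 2, S 2, halogen 1):
  atom 1: N, bond orders sum to 1 (valence 3) → 2 H
  atom 2: C, bond orders sum to 4 (valence 4) → 0 H
  atom 3: C, bond orders sum to 4 (valence 4) → 0 H
  atom 4: C, bond orders sum to 3 (valence 4) → 1 H
  atom 5: O, bond orders sum to 2 (valence 2) → 0 H
  atom 6: C, bond orders sum to 3 (valence 4) → 1 H
  atom 7: C, bond orders sum to 4 (valence 4) → 0 H
  atom 8: C, bond orders sum to 4 (valence 4) → 0 H
  atom 9: Cl (halogen, monovalent) → 0 H
  atom 10: C, bond orders sum to 4 (valence 4) → 0 H
  atom 11: C, bond orders sum to 3 (valence 4) → 1 H
  atom 12: O with explicit H count 0
  atom 13: C, bond orders sum to 2 (valence 4) → 2 H
  atom 14: C, bond orders sum to 2 (valence 4) → 2 H
  atom 15: C, bond orders sum to 3 (valence 4) → 1 H
  atom 16: C, bond orders sum to 2 (valence 4) → 2 H
  atom 17: C, bond orders sum to 2 (valence 4) → 2 H
  atom 18: C, bond orders sum to 1 (valence 4) → 3 H
  atom 19: C, bond orders sum to 4 (valence 4) → 0 H
  atom 20: O, bond orders sum to 1 (valence 2) → 1 H
  atom 21: O, bond orders sum to 2 (valence 2) → 0 H
Total hydrogens: 18.

18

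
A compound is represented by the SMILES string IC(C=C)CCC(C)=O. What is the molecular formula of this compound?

C7H11IO

Walk through each heavy atom and fill implicit hydrogens from standard valence (C 4, N 3, O 2, S 2, halogen 1):
  atom 1: I (halogen, monovalent) → 0 H
  atom 2: C, bond orders sum to 3 (valence 4) → 1 H
  atom 3: C, bond orders sum to 3 (valence 4) → 1 H
  atom 4: C, bond orders sum to 2 (valence 4) → 2 H
  atom 5: C, bond orders sum to 2 (valence 4) → 2 H
  atom 6: C, bond orders sum to 2 (valence 4) → 2 H
  atom 7: C, bond orders sum to 4 (valence 4) → 0 H
  atom 8: C, bond orders sum to 1 (valence 4) → 3 H
  atom 9: O, bond orders sum to 2 (valence 2) → 0 H
Totals → C:7, H:11, I:1, O:1.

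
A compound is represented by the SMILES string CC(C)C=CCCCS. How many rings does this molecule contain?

In SMILES, each pair of matching ring-closure digits denotes one ring-closing bond; the number of such bonds equals the number of independent rings.
Ring-closure bonds here: 0.

0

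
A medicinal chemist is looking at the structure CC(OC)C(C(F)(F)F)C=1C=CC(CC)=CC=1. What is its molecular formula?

Walk through each heavy atom and fill implicit hydrogens from standard valence (C 4, N 3, O 2, S 2, halogen 1):
  atom 1: C, bond orders sum to 1 (valence 4) → 3 H
  atom 2: C, bond orders sum to 3 (valence 4) → 1 H
  atom 3: O, bond orders sum to 2 (valence 2) → 0 H
  atom 4: C, bond orders sum to 1 (valence 4) → 3 H
  atom 5: C, bond orders sum to 3 (valence 4) → 1 H
  atom 6: C, bond orders sum to 4 (valence 4) → 0 H
  atom 7: F (halogen, monovalent) → 0 H
  atom 8: F (halogen, monovalent) → 0 H
  atom 9: F (halogen, monovalent) → 0 H
  atom 10: C, bond orders sum to 4 (valence 4) → 0 H
  atom 11: C, bond orders sum to 3 (valence 4) → 1 H
  atom 12: C, bond orders sum to 3 (valence 4) → 1 H
  atom 13: C, bond orders sum to 4 (valence 4) → 0 H
  atom 14: C, bond orders sum to 2 (valence 4) → 2 H
  atom 15: C, bond orders sum to 1 (valence 4) → 3 H
  atom 16: C, bond orders sum to 3 (valence 4) → 1 H
  atom 17: C, bond orders sum to 3 (valence 4) → 1 H
Totals → C:13, H:17, F:3, O:1.
In Hill order: C13H17F3O.

C13H17F3O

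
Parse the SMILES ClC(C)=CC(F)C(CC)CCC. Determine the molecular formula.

Walk through each heavy atom and fill implicit hydrogens from standard valence (C 4, N 3, O 2, S 2, halogen 1):
  atom 1: Cl (halogen, monovalent) → 0 H
  atom 2: C, bond orders sum to 4 (valence 4) → 0 H
  atom 3: C, bond orders sum to 1 (valence 4) → 3 H
  atom 4: C, bond orders sum to 3 (valence 4) → 1 H
  atom 5: C, bond orders sum to 3 (valence 4) → 1 H
  atom 6: F (halogen, monovalent) → 0 H
  atom 7: C, bond orders sum to 3 (valence 4) → 1 H
  atom 8: C, bond orders sum to 2 (valence 4) → 2 H
  atom 9: C, bond orders sum to 1 (valence 4) → 3 H
  atom 10: C, bond orders sum to 2 (valence 4) → 2 H
  atom 11: C, bond orders sum to 2 (valence 4) → 2 H
  atom 12: C, bond orders sum to 1 (valence 4) → 3 H
Totals → C:10, H:18, Cl:1, F:1.
In Hill order: C10H18ClF.

C10H18ClF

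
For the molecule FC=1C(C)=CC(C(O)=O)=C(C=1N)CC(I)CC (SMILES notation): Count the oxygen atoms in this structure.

Scan the SMILES for O atoms (remember two-letter symbols like Cl and Br are single atoms).
Oxygen count: 2.

2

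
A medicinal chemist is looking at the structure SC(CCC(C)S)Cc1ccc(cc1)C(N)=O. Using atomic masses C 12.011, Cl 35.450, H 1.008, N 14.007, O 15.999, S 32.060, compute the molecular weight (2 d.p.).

269.42 g/mol

First, the molecular formula is C13H19NOS2 (counting implicit H from valence).
  C: 13 × 12.011 = 156.143
  H: 19 × 1.008 = 19.152
  N: 1 × 14.007 = 14.007
  O: 1 × 15.999 = 15.999
  S: 2 × 32.060 = 64.120
Sum: 13×12.011 + 19×1.008 + 1×14.007 + 1×15.999 + 2×32.060 = 269.421 → 269.42 g/mol.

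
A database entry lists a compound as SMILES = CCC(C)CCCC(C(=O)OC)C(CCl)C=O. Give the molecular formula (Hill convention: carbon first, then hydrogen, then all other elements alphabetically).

Walk through each heavy atom and fill implicit hydrogens from standard valence (C 4, N 3, O 2, S 2, halogen 1):
  atom 1: C, bond orders sum to 1 (valence 4) → 3 H
  atom 2: C, bond orders sum to 2 (valence 4) → 2 H
  atom 3: C, bond orders sum to 3 (valence 4) → 1 H
  atom 4: C, bond orders sum to 1 (valence 4) → 3 H
  atom 5: C, bond orders sum to 2 (valence 4) → 2 H
  atom 6: C, bond orders sum to 2 (valence 4) → 2 H
  atom 7: C, bond orders sum to 2 (valence 4) → 2 H
  atom 8: C, bond orders sum to 3 (valence 4) → 1 H
  atom 9: C, bond orders sum to 4 (valence 4) → 0 H
  atom 10: O, bond orders sum to 2 (valence 2) → 0 H
  atom 11: O, bond orders sum to 2 (valence 2) → 0 H
  atom 12: C, bond orders sum to 1 (valence 4) → 3 H
  atom 13: C, bond orders sum to 3 (valence 4) → 1 H
  atom 14: C, bond orders sum to 2 (valence 4) → 2 H
  atom 15: Cl (halogen, monovalent) → 0 H
  atom 16: C, bond orders sum to 3 (valence 4) → 1 H
  atom 17: O, bond orders sum to 2 (valence 2) → 0 H
Totals → C:13, H:23, Cl:1, O:3.

C13H23ClO3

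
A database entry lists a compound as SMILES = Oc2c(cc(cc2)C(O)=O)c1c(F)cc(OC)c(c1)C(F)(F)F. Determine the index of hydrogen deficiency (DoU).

9

Molecular formula: C15H10F4O4.
DoU = (2C + 2 + N − H − X) / 2, where X is the halogen count and O/S are ignored.
    = (2·15 + 2 + 0 − 10 − 4) / 2 = 18 / 2 = 9.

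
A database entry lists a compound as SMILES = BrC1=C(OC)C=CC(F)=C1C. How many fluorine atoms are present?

Scan the SMILES for F atoms (remember two-letter symbols like Cl and Br are single atoms).
Fluorine count: 1.

1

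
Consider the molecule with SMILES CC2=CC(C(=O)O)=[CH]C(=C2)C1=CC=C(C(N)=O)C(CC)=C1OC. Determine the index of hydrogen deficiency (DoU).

10

Molecular formula: C18H19NO4.
DoU = (2C + 2 + N − H − X) / 2, where X is the halogen count and O/S are ignored.
    = (2·18 + 2 + 1 − 19 − 0) / 2 = 20 / 2 = 10.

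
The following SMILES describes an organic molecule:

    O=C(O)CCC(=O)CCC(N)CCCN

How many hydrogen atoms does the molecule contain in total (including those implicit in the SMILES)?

20

Walk through each heavy atom and fill implicit hydrogens from standard valence (C 4, N 3, O 2, S 2, halogen 1):
  atom 1: O, bond orders sum to 2 (valence 2) → 0 H
  atom 2: C, bond orders sum to 4 (valence 4) → 0 H
  atom 3: O, bond orders sum to 1 (valence 2) → 1 H
  atom 4: C, bond orders sum to 2 (valence 4) → 2 H
  atom 5: C, bond orders sum to 2 (valence 4) → 2 H
  atom 6: C, bond orders sum to 4 (valence 4) → 0 H
  atom 7: O, bond orders sum to 2 (valence 2) → 0 H
  atom 8: C, bond orders sum to 2 (valence 4) → 2 H
  atom 9: C, bond orders sum to 2 (valence 4) → 2 H
  atom 10: C, bond orders sum to 3 (valence 4) → 1 H
  atom 11: N, bond orders sum to 1 (valence 3) → 2 H
  atom 12: C, bond orders sum to 2 (valence 4) → 2 H
  atom 13: C, bond orders sum to 2 (valence 4) → 2 H
  atom 14: C, bond orders sum to 2 (valence 4) → 2 H
  atom 15: N, bond orders sum to 1 (valence 3) → 2 H
Total hydrogens: 20.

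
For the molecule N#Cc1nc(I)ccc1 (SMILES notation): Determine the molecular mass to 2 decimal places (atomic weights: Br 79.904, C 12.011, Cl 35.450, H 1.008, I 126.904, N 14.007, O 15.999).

First, the molecular formula is C6H3IN2 (counting implicit H from valence).
  C: 6 × 12.011 = 72.066
  H: 3 × 1.008 = 3.024
  I: 1 × 126.904 = 126.904
  N: 2 × 14.007 = 28.014
Sum: 6×12.011 + 3×1.008 + 1×126.904 + 2×14.007 = 230.008 → 230.01 g/mol.

230.01 g/mol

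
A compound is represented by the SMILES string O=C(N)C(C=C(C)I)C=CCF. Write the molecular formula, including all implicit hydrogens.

C8H11FINO

Walk through each heavy atom and fill implicit hydrogens from standard valence (C 4, N 3, O 2, S 2, halogen 1):
  atom 1: O, bond orders sum to 2 (valence 2) → 0 H
  atom 2: C, bond orders sum to 4 (valence 4) → 0 H
  atom 3: N, bond orders sum to 1 (valence 3) → 2 H
  atom 4: C, bond orders sum to 3 (valence 4) → 1 H
  atom 5: C, bond orders sum to 3 (valence 4) → 1 H
  atom 6: C, bond orders sum to 4 (valence 4) → 0 H
  atom 7: C, bond orders sum to 1 (valence 4) → 3 H
  atom 8: I (halogen, monovalent) → 0 H
  atom 9: C, bond orders sum to 3 (valence 4) → 1 H
  atom 10: C, bond orders sum to 3 (valence 4) → 1 H
  atom 11: C, bond orders sum to 2 (valence 4) → 2 H
  atom 12: F (halogen, monovalent) → 0 H
Totals → C:8, H:11, F:1, I:1, N:1, O:1.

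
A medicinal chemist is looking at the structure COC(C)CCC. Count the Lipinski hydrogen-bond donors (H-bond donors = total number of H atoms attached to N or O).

0

Donors: find every N or O and count the H atoms it carries.
  atom 2 (O): bond orders sum to 2 → 0 H
Lipinski HBD = 0.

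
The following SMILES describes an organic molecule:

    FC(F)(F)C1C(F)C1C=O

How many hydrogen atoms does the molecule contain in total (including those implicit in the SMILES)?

Walk through each heavy atom and fill implicit hydrogens from standard valence (C 4, N 3, O 2, S 2, halogen 1):
  atom 1: F (halogen, monovalent) → 0 H
  atom 2: C, bond orders sum to 4 (valence 4) → 0 H
  atom 3: F (halogen, monovalent) → 0 H
  atom 4: F (halogen, monovalent) → 0 H
  atom 5: C, bond orders sum to 3 (valence 4) → 1 H
  atom 6: C, bond orders sum to 3 (valence 4) → 1 H
  atom 7: F (halogen, monovalent) → 0 H
  atom 8: C, bond orders sum to 3 (valence 4) → 1 H
  atom 9: C, bond orders sum to 3 (valence 4) → 1 H
  atom 10: O, bond orders sum to 2 (valence 2) → 0 H
Total hydrogens: 4.

4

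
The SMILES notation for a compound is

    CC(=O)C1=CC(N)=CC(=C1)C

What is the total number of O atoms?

Scan the SMILES for O atoms (remember two-letter symbols like Cl and Br are single atoms).
Oxygen count: 1.

1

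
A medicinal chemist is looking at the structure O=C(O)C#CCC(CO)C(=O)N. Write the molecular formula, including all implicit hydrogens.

Walk through each heavy atom and fill implicit hydrogens from standard valence (C 4, N 3, O 2, S 2, halogen 1):
  atom 1: O, bond orders sum to 2 (valence 2) → 0 H
  atom 2: C, bond orders sum to 4 (valence 4) → 0 H
  atom 3: O, bond orders sum to 1 (valence 2) → 1 H
  atom 4: C, bond orders sum to 4 (valence 4) → 0 H
  atom 5: C, bond orders sum to 4 (valence 4) → 0 H
  atom 6: C, bond orders sum to 2 (valence 4) → 2 H
  atom 7: C, bond orders sum to 3 (valence 4) → 1 H
  atom 8: C, bond orders sum to 2 (valence 4) → 2 H
  atom 9: O, bond orders sum to 1 (valence 2) → 1 H
  atom 10: C, bond orders sum to 4 (valence 4) → 0 H
  atom 11: O, bond orders sum to 2 (valence 2) → 0 H
  atom 12: N, bond orders sum to 1 (valence 3) → 2 H
Totals → C:7, H:9, N:1, O:4.

C7H9NO4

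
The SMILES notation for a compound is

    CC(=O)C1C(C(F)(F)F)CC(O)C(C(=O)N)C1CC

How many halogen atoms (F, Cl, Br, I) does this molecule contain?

3

Halogen atoms appear at heavy-atom positions 7, 8, 9 (3×F).
Other groups present: 1 amide, 1 hydroxyl, 1 ketone.
Halogen count: 3.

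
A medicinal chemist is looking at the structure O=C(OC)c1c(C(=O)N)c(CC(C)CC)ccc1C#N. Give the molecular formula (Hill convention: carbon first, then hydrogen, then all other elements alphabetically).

C15H18N2O3

Walk through each heavy atom and fill implicit hydrogens from standard valence (C 4, N 3, O 2, S 2, halogen 1); for lowercase aromatic atoms, an aromatic c carries 1 H when it has two neighbours and 0 H with three, and aromatic n carries 0 H:
  atom 1: O, bond orders sum to 2 (valence 2) → 0 H
  atom 2: C, bond orders sum to 4 (valence 4) → 0 H
  atom 3: O, bond orders sum to 2 (valence 2) → 0 H
  atom 4: C, bond orders sum to 1 (valence 4) → 3 H
  atom 5: aromatic c, 3 neighbours → 0 H
  atom 6: aromatic c, 3 neighbours → 0 H
  atom 7: C, bond orders sum to 4 (valence 4) → 0 H
  atom 8: O, bond orders sum to 2 (valence 2) → 0 H
  atom 9: N, bond orders sum to 1 (valence 3) → 2 H
  atom 10: aromatic c, 3 neighbours → 0 H
  atom 11: C, bond orders sum to 2 (valence 4) → 2 H
  atom 12: C, bond orders sum to 3 (valence 4) → 1 H
  atom 13: C, bond orders sum to 1 (valence 4) → 3 H
  atom 14: C, bond orders sum to 2 (valence 4) → 2 H
  atom 15: C, bond orders sum to 1 (valence 4) → 3 H
  atom 16: aromatic c, 2 neighbours → 1 H
  atom 17: aromatic c, 2 neighbours → 1 H
  atom 18: aromatic c, 3 neighbours → 0 H
  atom 19: C, bond orders sum to 4 (valence 4) → 0 H
  atom 20: N, bond orders sum to 3 (valence 3) → 0 H
Totals → C:15, H:18, N:2, O:3.
In Hill order: C15H18N2O3.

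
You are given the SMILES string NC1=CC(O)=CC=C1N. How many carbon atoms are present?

6

Count every carbon token in the SMILES (each C, including those in ring-closure positions and inside branches).
Carbon count: 6.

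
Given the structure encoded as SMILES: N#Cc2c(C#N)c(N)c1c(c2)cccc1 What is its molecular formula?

C12H7N3

Walk through each heavy atom and fill implicit hydrogens from standard valence (C 4, N 3, O 2, S 2, halogen 1); for lowercase aromatic atoms, an aromatic c carries 1 H when it has two neighbours and 0 H with three, and aromatic n carries 0 H:
  atom 1: N, bond orders sum to 3 (valence 3) → 0 H
  atom 2: C, bond orders sum to 4 (valence 4) → 0 H
  atom 3: aromatic c, 3 neighbours → 0 H
  atom 4: aromatic c, 3 neighbours → 0 H
  atom 5: C, bond orders sum to 4 (valence 4) → 0 H
  atom 6: N, bond orders sum to 3 (valence 3) → 0 H
  atom 7: aromatic c, 3 neighbours → 0 H
  atom 8: N, bond orders sum to 1 (valence 3) → 2 H
  atom 9: aromatic c, 3 neighbours → 0 H
  atom 10: aromatic c, 3 neighbours → 0 H
  atom 11: aromatic c, 2 neighbours → 1 H
  atom 12: aromatic c, 2 neighbours → 1 H
  atom 13: aromatic c, 2 neighbours → 1 H
  atom 14: aromatic c, 2 neighbours → 1 H
  atom 15: aromatic c, 2 neighbours → 1 H
Totals → C:12, H:7, N:3.
In Hill order: C12H7N3.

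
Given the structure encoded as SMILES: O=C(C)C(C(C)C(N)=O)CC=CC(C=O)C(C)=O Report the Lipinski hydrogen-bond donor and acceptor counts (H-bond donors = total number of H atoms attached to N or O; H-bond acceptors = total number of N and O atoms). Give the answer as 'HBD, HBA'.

Donors: find every N or O and count the H atoms it carries.
  atom 1 (O): bond orders sum to 2 → 0 H
  atom 8 (N): bond orders sum to 1 → 2 H
  atom 9 (O): bond orders sum to 2 → 0 H
  atom 15 (O): bond orders sum to 2 → 0 H
  atom 18 (O): bond orders sum to 2 → 0 H
Lipinski HBD = 2.
Acceptors: N atoms = 1, O atoms = 4 → HBA = 5.

2, 5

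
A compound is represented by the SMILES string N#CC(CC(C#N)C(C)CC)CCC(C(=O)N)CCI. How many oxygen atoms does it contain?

Scan the SMILES for O atoms (remember two-letter symbols like Cl and Br are single atoms).
Oxygen count: 1.

1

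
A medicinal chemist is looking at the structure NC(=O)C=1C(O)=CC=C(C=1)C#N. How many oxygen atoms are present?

Scan the SMILES for O atoms (remember two-letter symbols like Cl and Br are single atoms).
Oxygen count: 2.

2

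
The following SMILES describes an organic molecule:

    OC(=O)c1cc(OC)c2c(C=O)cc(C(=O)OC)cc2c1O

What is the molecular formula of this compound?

Walk through each heavy atom and fill implicit hydrogens from standard valence (C 4, N 3, O 2, S 2, halogen 1); for lowercase aromatic atoms, an aromatic c carries 1 H when it has two neighbours and 0 H with three, and aromatic n carries 0 H:
  atom 1: O, bond orders sum to 1 (valence 2) → 1 H
  atom 2: C, bond orders sum to 4 (valence 4) → 0 H
  atom 3: O, bond orders sum to 2 (valence 2) → 0 H
  atom 4: aromatic c, 3 neighbours → 0 H
  atom 5: aromatic c, 2 neighbours → 1 H
  atom 6: aromatic c, 3 neighbours → 0 H
  atom 7: O, bond orders sum to 2 (valence 2) → 0 H
  atom 8: C, bond orders sum to 1 (valence 4) → 3 H
  atom 9: aromatic c, 3 neighbours → 0 H
  atom 10: aromatic c, 3 neighbours → 0 H
  atom 11: C, bond orders sum to 3 (valence 4) → 1 H
  atom 12: O, bond orders sum to 2 (valence 2) → 0 H
  atom 13: aromatic c, 2 neighbours → 1 H
  atom 14: aromatic c, 3 neighbours → 0 H
  atom 15: C, bond orders sum to 4 (valence 4) → 0 H
  atom 16: O, bond orders sum to 2 (valence 2) → 0 H
  atom 17: O, bond orders sum to 2 (valence 2) → 0 H
  atom 18: C, bond orders sum to 1 (valence 4) → 3 H
  atom 19: aromatic c, 2 neighbours → 1 H
  atom 20: aromatic c, 3 neighbours → 0 H
  atom 21: aromatic c, 3 neighbours → 0 H
  atom 22: O, bond orders sum to 1 (valence 2) → 1 H
Totals → C:15, H:12, O:7.
In Hill order: C15H12O7.

C15H12O7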